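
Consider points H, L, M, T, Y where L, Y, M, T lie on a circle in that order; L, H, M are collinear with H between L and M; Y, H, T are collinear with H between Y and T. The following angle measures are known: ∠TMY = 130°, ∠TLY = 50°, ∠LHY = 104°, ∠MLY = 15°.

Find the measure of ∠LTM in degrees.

∠LTM = 84°

1. ∠MHT = 104°  [vertical angles at H]
2. ∠LYT = 61°  [△LHY]
3. ∠MTY = 15°  [same arc YM]
4. ∠LHT = 76°  [linear pair at H on LM]
5. ∠LMT = 61°  [△MHT]
6. ∠LTY = 69°  [△LYT]
7. ∠MLT = 35°  [△LHT]
8. ∠LTM = 84°  [△LMT]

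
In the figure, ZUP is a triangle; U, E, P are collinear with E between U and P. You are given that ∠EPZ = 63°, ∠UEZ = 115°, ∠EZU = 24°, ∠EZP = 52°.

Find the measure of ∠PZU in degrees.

∠PZU = 76°

1. ∠UPZ = 63°  [E on ray PU]
2. ∠EUZ = 41°  [△ZUE]
3. ∠PUZ = 41°  [E on ray UP]
4. ∠PZU = 76°  [△ZUP]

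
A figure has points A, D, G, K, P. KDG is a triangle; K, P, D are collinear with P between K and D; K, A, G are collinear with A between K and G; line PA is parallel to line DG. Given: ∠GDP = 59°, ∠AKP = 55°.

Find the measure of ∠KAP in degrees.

∠KAP = 66°

1. ∠GDK = 59°  [P on ray DK]
2. ∠DKG = 55°  [P on KD, A on KG]
3. ∠DGK = 66°  [△KDG]
4. ∠KAP = 66°  [PA∥DG, corresponding at A]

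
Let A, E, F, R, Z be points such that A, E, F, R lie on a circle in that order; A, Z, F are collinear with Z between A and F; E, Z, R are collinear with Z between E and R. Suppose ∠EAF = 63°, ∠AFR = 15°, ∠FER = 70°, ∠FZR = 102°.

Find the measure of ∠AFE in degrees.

∠AFE = 32°

1. ∠FAR = 70°  [same arc FR]
2. ∠AZR = 78°  [linear pair at Z on AF]
3. ∠ARE = 32°  [△AZR]
4. ∠AFE = 32°  [same arc AE]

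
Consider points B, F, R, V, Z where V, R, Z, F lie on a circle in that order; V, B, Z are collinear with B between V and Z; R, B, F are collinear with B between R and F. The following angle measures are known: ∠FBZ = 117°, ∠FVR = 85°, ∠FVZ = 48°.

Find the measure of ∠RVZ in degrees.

∠RVZ = 37°

1. ∠FZR = 95°  [cyclic VRZF, opposite ∠V+∠Z]
2. ∠FRZ = 48°  [same arc ZF]
3. ∠RFZ = 37°  [△RZF]
4. ∠RVZ = 37°  [same arc RZ]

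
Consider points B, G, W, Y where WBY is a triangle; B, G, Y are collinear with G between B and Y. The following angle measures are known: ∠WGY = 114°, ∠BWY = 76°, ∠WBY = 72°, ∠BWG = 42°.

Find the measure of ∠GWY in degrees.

∠GWY = 34°

1. ∠BYW = 32°  [△WBY]
2. ∠GYW = 32°  [G on ray YB]
3. ∠GWY = 34°  [△WGY]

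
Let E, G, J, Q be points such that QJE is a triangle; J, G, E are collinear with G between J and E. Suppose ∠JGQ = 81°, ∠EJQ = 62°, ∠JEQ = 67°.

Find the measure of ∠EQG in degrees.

∠EQG = 14°

1. ∠EGQ = 99°  [linear pair at G on JE]
2. ∠GEQ = 67°  [G on ray EJ]
3. ∠EQG = 14°  [△QGE]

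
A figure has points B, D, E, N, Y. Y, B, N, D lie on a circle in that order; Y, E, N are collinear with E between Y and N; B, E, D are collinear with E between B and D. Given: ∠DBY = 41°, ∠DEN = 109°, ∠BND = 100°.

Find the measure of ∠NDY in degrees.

1. ∠DNY = 41°  [same arc YD]
2. ∠BDN = 30°  [△NED]
3. ∠DBN = 50°  [△BND]
4. ∠DYN = 50°  [same arc ND]
5. ∠NDY = 89°  [△YND]

∠NDY = 89°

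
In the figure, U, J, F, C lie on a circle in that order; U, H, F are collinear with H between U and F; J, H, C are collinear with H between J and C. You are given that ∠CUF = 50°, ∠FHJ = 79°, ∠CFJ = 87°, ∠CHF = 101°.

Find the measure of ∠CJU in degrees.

1. ∠CHU = 79°  [vertical angles at H]
2. ∠CUJ = 93°  [cyclic UJFC, opposite ∠U+∠F]
3. ∠JCU = 51°  [△UHC]
4. ∠CJU = 36°  [△UJC]

∠CJU = 36°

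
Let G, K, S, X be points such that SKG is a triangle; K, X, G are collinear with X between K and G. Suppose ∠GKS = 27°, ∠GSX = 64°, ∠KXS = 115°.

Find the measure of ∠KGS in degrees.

∠KGS = 51°

1. ∠GXS = 65°  [linear pair at X on KG]
2. ∠SGX = 51°  [△SXG]
3. ∠KGS = 51°  [X on ray GK]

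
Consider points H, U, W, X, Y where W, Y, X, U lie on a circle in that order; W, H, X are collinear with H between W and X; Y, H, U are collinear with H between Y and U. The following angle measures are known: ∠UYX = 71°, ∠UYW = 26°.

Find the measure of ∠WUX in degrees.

1. ∠UWX = 71°  [same arc XU]
2. ∠UXW = 26°  [same arc WU]
3. ∠WUX = 83°  [△WXU]

∠WUX = 83°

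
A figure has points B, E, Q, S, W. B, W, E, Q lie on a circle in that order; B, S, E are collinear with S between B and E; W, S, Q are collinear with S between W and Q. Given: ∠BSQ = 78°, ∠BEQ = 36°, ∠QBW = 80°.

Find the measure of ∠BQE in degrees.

∠BQE = 106°

1. ∠BWQ = 36°  [same arc BQ]
2. ∠BQW = 64°  [△BWQ]
3. ∠EBQ = 38°  [△BSQ]
4. ∠BQE = 106°  [△BEQ]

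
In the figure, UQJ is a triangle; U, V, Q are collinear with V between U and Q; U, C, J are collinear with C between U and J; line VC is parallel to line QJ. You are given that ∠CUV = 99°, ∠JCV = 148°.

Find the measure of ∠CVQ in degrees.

∠CVQ = 131°

1. ∠UCV = 32°  [linear pair at C on UJ]
2. ∠CVU = 49°  [△UVC]
3. ∠CVQ = 131°  [linear pair at V on UQ]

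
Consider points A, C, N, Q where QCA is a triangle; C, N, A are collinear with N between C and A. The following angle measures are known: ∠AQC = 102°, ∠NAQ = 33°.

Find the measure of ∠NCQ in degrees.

1. ∠CAQ = 33°  [N on ray AC]
2. ∠ACQ = 45°  [△QCA]
3. ∠NCQ = 45°  [N on ray CA]

∠NCQ = 45°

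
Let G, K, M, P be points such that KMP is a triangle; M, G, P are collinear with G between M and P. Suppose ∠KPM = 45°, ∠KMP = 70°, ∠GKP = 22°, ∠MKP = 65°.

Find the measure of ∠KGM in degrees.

∠KGM = 67°

1. ∠GPK = 45°  [G on ray PM]
2. ∠KGP = 113°  [△KGP]
3. ∠KGM = 67°  [linear pair at G on MP]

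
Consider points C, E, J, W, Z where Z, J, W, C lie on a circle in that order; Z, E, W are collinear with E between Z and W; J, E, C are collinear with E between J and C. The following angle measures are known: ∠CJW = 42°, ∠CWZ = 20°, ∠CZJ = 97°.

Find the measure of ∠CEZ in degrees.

1. ∠CZW = 42°  [same arc WC]
2. ∠CJZ = 20°  [same arc ZC]
3. ∠JCZ = 63°  [△ZJC]
4. ∠CEZ = 75°  [△ZEC]

∠CEZ = 75°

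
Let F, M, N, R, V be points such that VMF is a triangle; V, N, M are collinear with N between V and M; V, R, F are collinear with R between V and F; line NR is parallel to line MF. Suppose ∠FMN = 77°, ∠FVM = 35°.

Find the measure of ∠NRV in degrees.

∠NRV = 68°

1. ∠FMV = 77°  [N on ray MV]
2. ∠MFV = 68°  [△VMF]
3. ∠NRV = 68°  [NR∥MF, corresponding at R]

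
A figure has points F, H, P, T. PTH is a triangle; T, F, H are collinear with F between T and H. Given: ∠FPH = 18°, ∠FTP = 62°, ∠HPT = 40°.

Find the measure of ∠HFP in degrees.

∠HFP = 84°

1. ∠HTP = 62°  [F on ray TH]
2. ∠PHT = 78°  [△PTH]
3. ∠FHP = 78°  [F on ray HT]
4. ∠HFP = 84°  [△PFH]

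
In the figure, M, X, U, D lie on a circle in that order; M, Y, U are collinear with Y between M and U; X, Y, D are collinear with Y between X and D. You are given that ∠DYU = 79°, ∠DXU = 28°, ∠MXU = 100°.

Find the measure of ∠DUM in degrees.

∠DUM = 72°

1. ∠DMU = 28°  [same arc UD]
2. ∠MDU = 80°  [cyclic MXUD, opposite ∠X+∠D]
3. ∠DUM = 72°  [△MUD]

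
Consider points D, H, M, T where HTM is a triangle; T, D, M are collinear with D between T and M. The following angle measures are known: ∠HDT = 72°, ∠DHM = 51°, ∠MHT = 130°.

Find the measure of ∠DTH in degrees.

∠DTH = 29°

1. ∠HDM = 108°  [linear pair at D on TM]
2. ∠DMH = 21°  [△HDM]
3. ∠HMT = 21°  [D on ray MT]
4. ∠HTM = 29°  [△HTM]
5. ∠DTH = 29°  [D on ray TM]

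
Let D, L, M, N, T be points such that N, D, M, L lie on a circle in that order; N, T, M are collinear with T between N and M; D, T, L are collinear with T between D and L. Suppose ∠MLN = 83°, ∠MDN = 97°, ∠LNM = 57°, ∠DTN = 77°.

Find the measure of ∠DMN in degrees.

∠DMN = 20°

1. ∠LDM = 57°  [same arc ML]
2. ∠DTM = 103°  [linear pair at T on NM]
3. ∠DMN = 20°  [△DTM]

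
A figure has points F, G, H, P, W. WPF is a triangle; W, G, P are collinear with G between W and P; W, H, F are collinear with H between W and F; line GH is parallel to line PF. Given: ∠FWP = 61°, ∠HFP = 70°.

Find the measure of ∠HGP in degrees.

1. ∠PFW = 70°  [H on ray FW]
2. ∠FPW = 49°  [△WPF]
3. ∠HGW = 49°  [GH∥PF, corresponding at G]
4. ∠HGP = 131°  [linear pair at G on WP]

∠HGP = 131°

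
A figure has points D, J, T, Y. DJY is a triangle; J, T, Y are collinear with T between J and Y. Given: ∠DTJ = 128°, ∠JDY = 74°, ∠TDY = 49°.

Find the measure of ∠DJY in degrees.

1. ∠DTY = 52°  [linear pair at T on JY]
2. ∠DYT = 79°  [△DTY]
3. ∠DYJ = 79°  [T on ray YJ]
4. ∠DJY = 27°  [△DJY]

∠DJY = 27°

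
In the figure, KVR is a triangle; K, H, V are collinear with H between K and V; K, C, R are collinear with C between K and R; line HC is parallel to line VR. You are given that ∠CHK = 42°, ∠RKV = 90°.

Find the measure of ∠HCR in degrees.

1. ∠KVR = 42°  [HC∥VR, corresponding at H]
2. ∠KRV = 48°  [△KVR]
3. ∠HCK = 48°  [HC∥VR, corresponding at C]
4. ∠HCR = 132°  [linear pair at C on KR]

∠HCR = 132°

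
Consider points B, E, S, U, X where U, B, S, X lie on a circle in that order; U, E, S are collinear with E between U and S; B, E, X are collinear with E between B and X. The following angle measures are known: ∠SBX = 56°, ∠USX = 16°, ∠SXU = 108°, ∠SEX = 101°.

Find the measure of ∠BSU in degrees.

∠BSU = 45°

1. ∠UBX = 16°  [same arc UX]
2. ∠SBU = 72°  [cyclic UBSX, opposite ∠B+∠X]
3. ∠BEU = 101°  [vertical angles at E]
4. ∠BUS = 63°  [△UEB]
5. ∠BSU = 45°  [△UBS]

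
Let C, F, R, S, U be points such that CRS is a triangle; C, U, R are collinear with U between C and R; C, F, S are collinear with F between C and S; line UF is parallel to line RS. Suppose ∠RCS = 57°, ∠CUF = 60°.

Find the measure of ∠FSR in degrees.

1. ∠FCU = 57°  [U on CR, F on CS]
2. ∠CFU = 63°  [△CUF]
3. ∠SFU = 117°  [linear pair at F on CS]
4. ∠FSR = 63°  [UF∥RS, co-interior at S–F]

∠FSR = 63°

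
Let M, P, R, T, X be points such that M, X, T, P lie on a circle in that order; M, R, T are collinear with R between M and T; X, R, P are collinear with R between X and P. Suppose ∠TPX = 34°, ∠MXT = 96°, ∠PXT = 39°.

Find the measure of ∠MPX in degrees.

1. ∠TMX = 34°  [same arc XT]
2. ∠MTX = 50°  [△MXT]
3. ∠MPX = 50°  [same arc MX]

∠MPX = 50°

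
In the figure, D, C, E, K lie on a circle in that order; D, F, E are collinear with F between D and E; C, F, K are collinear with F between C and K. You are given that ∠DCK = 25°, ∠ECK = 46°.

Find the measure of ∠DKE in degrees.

1. ∠DEK = 25°  [same arc DK]
2. ∠EDK = 46°  [same arc EK]
3. ∠DKE = 109°  [△DEK]

∠DKE = 109°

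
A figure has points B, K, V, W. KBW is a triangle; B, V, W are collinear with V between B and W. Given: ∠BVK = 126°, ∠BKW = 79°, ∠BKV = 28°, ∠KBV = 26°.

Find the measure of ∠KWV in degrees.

1. ∠KBW = 26°  [V on ray BW]
2. ∠BWK = 75°  [△KBW]
3. ∠KWV = 75°  [V on ray WB]

∠KWV = 75°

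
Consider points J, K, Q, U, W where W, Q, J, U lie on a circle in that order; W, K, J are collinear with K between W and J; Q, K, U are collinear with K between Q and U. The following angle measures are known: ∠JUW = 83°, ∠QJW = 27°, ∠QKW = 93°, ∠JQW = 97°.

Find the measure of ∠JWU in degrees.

1. ∠QUW = 27°  [same arc WQ]
2. ∠JKU = 93°  [vertical angles at K]
3. ∠UKW = 87°  [linear pair at K on WJ]
4. ∠JWU = 66°  [△WKU]

∠JWU = 66°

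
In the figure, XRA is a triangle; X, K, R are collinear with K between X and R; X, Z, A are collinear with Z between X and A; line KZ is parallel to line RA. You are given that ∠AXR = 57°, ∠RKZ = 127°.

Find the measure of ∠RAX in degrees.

∠RAX = 70°

1. ∠KXZ = 57°  [K on XR, Z on XA]
2. ∠XKZ = 53°  [linear pair at K on XR]
3. ∠KZX = 70°  [△XKZ]
4. ∠RAX = 70°  [KZ∥RA, corresponding at Z]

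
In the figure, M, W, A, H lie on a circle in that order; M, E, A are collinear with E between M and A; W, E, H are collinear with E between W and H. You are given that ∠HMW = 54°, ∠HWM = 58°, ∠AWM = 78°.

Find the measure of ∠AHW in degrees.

1. ∠MHW = 68°  [△MWH]
2. ∠MAW = 68°  [same arc MW]
3. ∠AMW = 34°  [△MWA]
4. ∠AHW = 34°  [same arc WA]

∠AHW = 34°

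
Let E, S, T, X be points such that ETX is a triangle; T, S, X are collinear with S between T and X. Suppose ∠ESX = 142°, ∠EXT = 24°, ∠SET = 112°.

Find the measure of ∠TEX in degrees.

1. ∠EST = 38°  [linear pair at S on TX]
2. ∠ETS = 30°  [△ETS]
3. ∠ETX = 30°  [S on ray TX]
4. ∠TEX = 126°  [△ETX]

∠TEX = 126°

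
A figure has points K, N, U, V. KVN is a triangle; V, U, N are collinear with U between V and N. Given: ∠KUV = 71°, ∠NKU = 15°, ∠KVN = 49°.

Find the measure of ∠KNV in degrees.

∠KNV = 56°

1. ∠KUN = 109°  [linear pair at U on VN]
2. ∠KNU = 56°  [△KUN]
3. ∠KNV = 56°  [U on ray NV]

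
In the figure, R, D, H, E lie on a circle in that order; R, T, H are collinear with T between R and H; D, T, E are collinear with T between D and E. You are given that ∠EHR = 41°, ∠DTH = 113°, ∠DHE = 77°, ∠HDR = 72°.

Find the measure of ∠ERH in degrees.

∠ERH = 31°

1. ∠EDR = 41°  [same arc RE]
2. ∠ETR = 113°  [vertical angles at T]
3. ∠DRE = 103°  [cyclic RDHE, opposite ∠R+∠H]
4. ∠DER = 36°  [△RDE]
5. ∠ERH = 31°  [△RTE]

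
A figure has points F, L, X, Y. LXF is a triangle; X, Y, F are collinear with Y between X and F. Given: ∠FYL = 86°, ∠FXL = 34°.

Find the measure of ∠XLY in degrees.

∠XLY = 52°

1. ∠LYX = 94°  [linear pair at Y on XF]
2. ∠LXY = 34°  [Y on ray XF]
3. ∠XLY = 52°  [△LXY]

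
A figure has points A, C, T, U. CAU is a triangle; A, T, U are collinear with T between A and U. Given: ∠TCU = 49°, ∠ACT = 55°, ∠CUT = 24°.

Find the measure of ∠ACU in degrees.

1. ∠CTU = 107°  [△CTU]
2. ∠AUC = 24°  [T on ray UA]
3. ∠ATC = 73°  [linear pair at T on AU]
4. ∠CAT = 52°  [△CAT]
5. ∠CAU = 52°  [T on ray AU]
6. ∠ACU = 104°  [△CAU]

∠ACU = 104°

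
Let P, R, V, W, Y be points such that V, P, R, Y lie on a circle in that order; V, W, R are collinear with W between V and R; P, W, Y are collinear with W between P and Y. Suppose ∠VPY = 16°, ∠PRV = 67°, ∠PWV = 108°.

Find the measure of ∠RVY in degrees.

∠RVY = 41°

1. ∠VRY = 16°  [same arc VY]
2. ∠PVR = 56°  [△VWP]
3. ∠RPV = 57°  [△VPR]
4. ∠RYV = 123°  [cyclic VPRY, opposite ∠P+∠Y]
5. ∠RVY = 41°  [△VRY]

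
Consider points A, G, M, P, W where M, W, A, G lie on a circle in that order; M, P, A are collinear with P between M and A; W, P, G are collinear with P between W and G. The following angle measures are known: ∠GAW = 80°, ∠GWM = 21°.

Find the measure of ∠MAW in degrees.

∠MAW = 59°

1. ∠GMW = 100°  [cyclic MWAG, opposite ∠M+∠A]
2. ∠MGW = 59°  [△MWG]
3. ∠MAW = 59°  [same arc MW]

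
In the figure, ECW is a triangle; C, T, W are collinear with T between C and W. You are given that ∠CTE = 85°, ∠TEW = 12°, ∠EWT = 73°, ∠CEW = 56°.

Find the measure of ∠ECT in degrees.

∠ECT = 51°

1. ∠CWE = 73°  [T on ray WC]
2. ∠ECW = 51°  [△ECW]
3. ∠ECT = 51°  [T on ray CW]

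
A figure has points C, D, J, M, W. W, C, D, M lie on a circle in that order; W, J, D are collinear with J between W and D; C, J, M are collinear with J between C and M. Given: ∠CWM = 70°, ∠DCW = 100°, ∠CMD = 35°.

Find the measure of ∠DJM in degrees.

1. ∠CDM = 110°  [cyclic WCDM, opposite ∠W+∠D]
2. ∠DMW = 80°  [cyclic WCDM, opposite ∠C+∠M]
3. ∠DCM = 35°  [△CDM]
4. ∠DWM = 35°  [same arc DM]
5. ∠MDW = 65°  [△WDM]
6. ∠DJM = 80°  [△DJM]

∠DJM = 80°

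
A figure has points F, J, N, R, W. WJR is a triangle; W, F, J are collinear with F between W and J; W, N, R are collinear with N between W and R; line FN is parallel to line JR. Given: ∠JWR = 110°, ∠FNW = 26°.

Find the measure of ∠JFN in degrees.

∠JFN = 136°

1. ∠FWN = 110°  [F on WJ, N on WR]
2. ∠NFW = 44°  [△WFN]
3. ∠JFN = 136°  [linear pair at F on WJ]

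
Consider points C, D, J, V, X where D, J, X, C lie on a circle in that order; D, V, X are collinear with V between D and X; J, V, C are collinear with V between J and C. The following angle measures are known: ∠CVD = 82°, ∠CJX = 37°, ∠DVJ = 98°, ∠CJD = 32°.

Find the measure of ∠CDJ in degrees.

∠CDJ = 87°

1. ∠CDX = 37°  [same arc XC]
2. ∠DCJ = 61°  [△DVC]
3. ∠CDJ = 87°  [△DJC]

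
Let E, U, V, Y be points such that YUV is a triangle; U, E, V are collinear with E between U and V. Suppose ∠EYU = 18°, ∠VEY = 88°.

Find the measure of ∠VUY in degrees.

1. ∠UEY = 92°  [linear pair at E on UV]
2. ∠EUY = 70°  [△YUE]
3. ∠VUY = 70°  [E on ray UV]

∠VUY = 70°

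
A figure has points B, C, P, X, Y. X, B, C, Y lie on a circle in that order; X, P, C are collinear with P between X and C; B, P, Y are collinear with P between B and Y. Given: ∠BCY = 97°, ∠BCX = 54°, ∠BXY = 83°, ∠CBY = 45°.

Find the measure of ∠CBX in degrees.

∠CBX = 88°

1. ∠BYC = 38°  [△BCY]
2. ∠BXC = 38°  [same arc BC]
3. ∠CBX = 88°  [△XBC]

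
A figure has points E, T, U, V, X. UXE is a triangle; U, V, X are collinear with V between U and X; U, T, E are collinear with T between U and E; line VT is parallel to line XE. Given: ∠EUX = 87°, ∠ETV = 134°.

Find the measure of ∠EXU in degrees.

1. ∠TUV = 87°  [V on UX, T on UE]
2. ∠UTV = 46°  [linear pair at T on UE]
3. ∠TVU = 47°  [△UVT]
4. ∠EXU = 47°  [VT∥XE, corresponding at V]

∠EXU = 47°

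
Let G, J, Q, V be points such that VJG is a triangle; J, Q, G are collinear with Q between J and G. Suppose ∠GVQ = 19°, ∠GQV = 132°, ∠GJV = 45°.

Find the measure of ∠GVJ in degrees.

∠GVJ = 106°

1. ∠QGV = 29°  [△VQG]
2. ∠JGV = 29°  [Q on ray GJ]
3. ∠GVJ = 106°  [△VJG]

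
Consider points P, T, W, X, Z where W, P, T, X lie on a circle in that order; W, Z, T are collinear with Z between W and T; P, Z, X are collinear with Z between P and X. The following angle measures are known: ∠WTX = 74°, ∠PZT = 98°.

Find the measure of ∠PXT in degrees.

∠PXT = 24°

1. ∠WPX = 74°  [same arc WX]
2. ∠PZW = 82°  [linear pair at Z on WT]
3. ∠PWT = 24°  [△WZP]
4. ∠PXT = 24°  [same arc PT]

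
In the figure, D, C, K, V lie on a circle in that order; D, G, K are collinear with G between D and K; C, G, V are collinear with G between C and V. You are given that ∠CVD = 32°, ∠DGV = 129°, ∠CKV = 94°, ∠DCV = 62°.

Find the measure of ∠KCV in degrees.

1. ∠CKD = 32°  [same arc DC]
2. ∠CGK = 129°  [vertical angles at G]
3. ∠KCV = 19°  [△CGK]

∠KCV = 19°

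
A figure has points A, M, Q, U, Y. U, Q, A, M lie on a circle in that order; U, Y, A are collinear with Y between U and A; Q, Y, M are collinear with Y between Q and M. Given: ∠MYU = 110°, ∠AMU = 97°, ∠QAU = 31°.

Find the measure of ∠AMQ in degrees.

∠AMQ = 66°

1. ∠AQU = 83°  [cyclic UQAM, opposite ∠Q+∠M]
2. ∠AUQ = 66°  [△UQA]
3. ∠AMQ = 66°  [same arc QA]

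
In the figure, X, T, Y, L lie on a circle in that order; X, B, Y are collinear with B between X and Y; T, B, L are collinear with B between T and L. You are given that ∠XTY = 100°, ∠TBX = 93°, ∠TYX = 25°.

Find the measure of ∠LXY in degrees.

1. ∠LBY = 93°  [vertical angles at B]
2. ∠TLX = 25°  [same arc XT]
3. ∠LBX = 87°  [linear pair at B on XY]
4. ∠LXY = 68°  [△XBL]

∠LXY = 68°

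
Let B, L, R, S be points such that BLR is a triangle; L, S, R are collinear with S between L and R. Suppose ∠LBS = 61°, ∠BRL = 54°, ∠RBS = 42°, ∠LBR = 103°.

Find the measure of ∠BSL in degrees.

1. ∠BRS = 54°  [S on ray RL]
2. ∠BSR = 84°  [△BSR]
3. ∠BSL = 96°  [linear pair at S on LR]

∠BSL = 96°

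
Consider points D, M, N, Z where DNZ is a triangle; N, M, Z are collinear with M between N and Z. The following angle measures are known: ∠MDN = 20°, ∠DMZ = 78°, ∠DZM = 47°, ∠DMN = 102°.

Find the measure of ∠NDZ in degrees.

∠NDZ = 75°

1. ∠DNM = 58°  [△DNM]
2. ∠DZN = 47°  [M on ray ZN]
3. ∠DNZ = 58°  [M on ray NZ]
4. ∠NDZ = 75°  [△DNZ]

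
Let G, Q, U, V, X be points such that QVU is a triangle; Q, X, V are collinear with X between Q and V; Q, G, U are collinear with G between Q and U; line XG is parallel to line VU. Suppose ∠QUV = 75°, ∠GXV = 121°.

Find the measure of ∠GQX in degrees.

1. ∠QGX = 75°  [XG∥VU, corresponding at G]
2. ∠GXQ = 59°  [linear pair at X on QV]
3. ∠GQX = 46°  [△QXG]

∠GQX = 46°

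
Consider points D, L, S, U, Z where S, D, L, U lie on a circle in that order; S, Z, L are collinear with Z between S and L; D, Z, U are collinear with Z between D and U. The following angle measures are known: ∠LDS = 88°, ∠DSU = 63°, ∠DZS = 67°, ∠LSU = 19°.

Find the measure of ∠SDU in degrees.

1. ∠LUS = 92°  [cyclic SDLU, opposite ∠D+∠U]
2. ∠SLU = 69°  [△SLU]
3. ∠SDU = 69°  [same arc SU]

∠SDU = 69°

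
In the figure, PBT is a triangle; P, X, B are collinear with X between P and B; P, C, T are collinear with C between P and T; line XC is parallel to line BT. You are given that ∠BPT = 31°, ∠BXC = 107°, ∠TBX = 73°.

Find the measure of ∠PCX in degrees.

1. ∠CPX = 31°  [X on PB, C on PT]
2. ∠CXP = 73°  [linear pair at X on PB]
3. ∠PCX = 76°  [△PXC]

∠PCX = 76°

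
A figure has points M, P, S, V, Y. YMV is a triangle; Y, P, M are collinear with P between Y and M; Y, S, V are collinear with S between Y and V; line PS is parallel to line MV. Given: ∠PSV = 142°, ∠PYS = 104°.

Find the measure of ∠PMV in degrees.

1. ∠PSY = 38°  [linear pair at S on YV]
2. ∠SPY = 38°  [△YPS]
3. ∠MPS = 142°  [linear pair at P on YM]
4. ∠PMV = 38°  [PS∥MV, co-interior at M–P]

∠PMV = 38°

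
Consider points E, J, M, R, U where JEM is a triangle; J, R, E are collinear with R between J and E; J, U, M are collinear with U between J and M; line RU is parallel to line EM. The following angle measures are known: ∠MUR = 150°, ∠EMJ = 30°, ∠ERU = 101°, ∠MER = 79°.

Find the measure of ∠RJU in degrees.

1. ∠JUR = 30°  [linear pair at U on JM]
2. ∠JRU = 79°  [linear pair at R on JE]
3. ∠RJU = 71°  [△JRU]

∠RJU = 71°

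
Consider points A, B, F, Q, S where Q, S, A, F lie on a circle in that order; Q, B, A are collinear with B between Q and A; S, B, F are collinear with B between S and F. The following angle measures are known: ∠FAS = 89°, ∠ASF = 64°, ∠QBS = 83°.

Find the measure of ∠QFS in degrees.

1. ∠AQF = 64°  [same arc AF]
2. ∠ABF = 83°  [vertical angles at B]
3. ∠FBQ = 97°  [linear pair at B on QA]
4. ∠QFS = 19°  [△QBF]

∠QFS = 19°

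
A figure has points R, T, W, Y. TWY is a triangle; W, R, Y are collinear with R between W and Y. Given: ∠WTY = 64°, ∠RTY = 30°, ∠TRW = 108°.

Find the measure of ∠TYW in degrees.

∠TYW = 78°

1. ∠TRY = 72°  [linear pair at R on WY]
2. ∠RYT = 78°  [△TRY]
3. ∠TYW = 78°  [R on ray YW]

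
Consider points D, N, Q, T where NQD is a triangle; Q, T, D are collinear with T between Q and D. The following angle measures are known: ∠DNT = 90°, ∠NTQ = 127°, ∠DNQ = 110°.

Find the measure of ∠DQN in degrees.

1. ∠DTN = 53°  [linear pair at T on QD]
2. ∠NDT = 37°  [△NTD]
3. ∠NDQ = 37°  [T on ray DQ]
4. ∠DQN = 33°  [△NQD]

∠DQN = 33°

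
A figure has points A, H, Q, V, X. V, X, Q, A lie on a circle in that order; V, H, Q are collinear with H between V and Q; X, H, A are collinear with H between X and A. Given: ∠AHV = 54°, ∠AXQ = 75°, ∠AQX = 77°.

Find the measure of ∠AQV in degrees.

1. ∠AHQ = 126°  [linear pair at H on VQ]
2. ∠QAX = 28°  [△XQA]
3. ∠AQV = 26°  [△QHA]

∠AQV = 26°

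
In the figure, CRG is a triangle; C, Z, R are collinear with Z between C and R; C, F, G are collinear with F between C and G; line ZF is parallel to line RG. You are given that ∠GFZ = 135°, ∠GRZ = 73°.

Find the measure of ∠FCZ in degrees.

∠FCZ = 62°

1. ∠CFZ = 45°  [linear pair at F on CG]
2. ∠CRG = 73°  [Z on ray RC]
3. ∠CGR = 45°  [ZF∥RG, corresponding at F]
4. ∠GCR = 62°  [△CRG]
5. ∠FCZ = 62°  [Z on CR, F on CG]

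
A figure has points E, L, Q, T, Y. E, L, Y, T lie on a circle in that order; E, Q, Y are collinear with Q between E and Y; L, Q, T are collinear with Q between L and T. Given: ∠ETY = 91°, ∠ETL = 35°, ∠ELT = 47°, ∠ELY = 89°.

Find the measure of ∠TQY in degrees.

∠TQY = 77°

1. ∠EYL = 35°  [same arc EL]
2. ∠EYT = 47°  [same arc ET]
3. ∠LEY = 56°  [△ELY]
4. ∠LTY = 56°  [same arc LY]
5. ∠TQY = 77°  [△YQT]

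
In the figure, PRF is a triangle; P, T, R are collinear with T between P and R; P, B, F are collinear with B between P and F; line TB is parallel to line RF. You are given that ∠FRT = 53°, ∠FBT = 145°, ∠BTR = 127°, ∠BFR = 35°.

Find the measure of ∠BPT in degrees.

∠BPT = 92°

1. ∠PBT = 35°  [linear pair at B on PF]
2. ∠BTP = 53°  [linear pair at T on PR]
3. ∠BPT = 92°  [△PTB]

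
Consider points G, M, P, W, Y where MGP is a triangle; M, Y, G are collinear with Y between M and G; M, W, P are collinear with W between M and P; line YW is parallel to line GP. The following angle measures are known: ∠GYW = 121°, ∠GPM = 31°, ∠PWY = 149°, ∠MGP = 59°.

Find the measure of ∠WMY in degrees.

1. ∠MYW = 59°  [linear pair at Y on MG]
2. ∠MWY = 31°  [YW∥GP, corresponding at W]
3. ∠WMY = 90°  [△MYW]

∠WMY = 90°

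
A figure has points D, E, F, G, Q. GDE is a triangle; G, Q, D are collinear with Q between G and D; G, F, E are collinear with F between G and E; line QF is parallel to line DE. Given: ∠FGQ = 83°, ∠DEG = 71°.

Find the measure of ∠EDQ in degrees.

1. ∠DGE = 83°  [Q on GD, F on GE]
2. ∠EDG = 26°  [△GDE]
3. ∠EDQ = 26°  [Q on ray DG]

∠EDQ = 26°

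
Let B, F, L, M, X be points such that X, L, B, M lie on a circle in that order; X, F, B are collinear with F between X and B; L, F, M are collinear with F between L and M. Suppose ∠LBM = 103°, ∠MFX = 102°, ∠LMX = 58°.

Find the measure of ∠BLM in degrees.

1. ∠BFL = 102°  [vertical angles at F]
2. ∠LBX = 58°  [same arc XL]
3. ∠BLM = 20°  [△LFB]

∠BLM = 20°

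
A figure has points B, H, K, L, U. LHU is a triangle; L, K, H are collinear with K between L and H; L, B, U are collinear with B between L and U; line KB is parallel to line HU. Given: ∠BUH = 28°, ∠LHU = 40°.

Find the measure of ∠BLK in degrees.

∠BLK = 112°

1. ∠HUL = 28°  [B on ray UL]
2. ∠HLU = 112°  [△LHU]
3. ∠BLK = 112°  [K on LH, B on LU]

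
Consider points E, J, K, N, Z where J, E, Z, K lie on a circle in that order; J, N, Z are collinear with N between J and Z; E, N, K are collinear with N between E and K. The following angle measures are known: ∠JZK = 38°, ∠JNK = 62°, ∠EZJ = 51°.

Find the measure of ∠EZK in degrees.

1. ∠ENZ = 62°  [vertical angles at N]
2. ∠KNZ = 118°  [linear pair at N on JZ]
3. ∠KEZ = 67°  [△ENZ]
4. ∠EKZ = 24°  [△ZNK]
5. ∠EZK = 89°  [△EZK]

∠EZK = 89°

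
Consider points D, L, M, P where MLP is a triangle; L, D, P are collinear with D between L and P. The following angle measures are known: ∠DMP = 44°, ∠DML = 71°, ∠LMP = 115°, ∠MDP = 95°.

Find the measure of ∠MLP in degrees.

∠MLP = 24°

1. ∠DPM = 41°  [△MDP]
2. ∠LPM = 41°  [D on ray PL]
3. ∠MLP = 24°  [△MLP]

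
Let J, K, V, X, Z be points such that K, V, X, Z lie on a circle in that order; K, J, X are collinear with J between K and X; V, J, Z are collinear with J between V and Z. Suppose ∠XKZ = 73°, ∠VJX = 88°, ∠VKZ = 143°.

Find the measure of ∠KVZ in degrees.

∠KVZ = 18°

1. ∠KJZ = 88°  [vertical angles at J]
2. ∠KZV = 19°  [△KJZ]
3. ∠KVZ = 18°  [△KVZ]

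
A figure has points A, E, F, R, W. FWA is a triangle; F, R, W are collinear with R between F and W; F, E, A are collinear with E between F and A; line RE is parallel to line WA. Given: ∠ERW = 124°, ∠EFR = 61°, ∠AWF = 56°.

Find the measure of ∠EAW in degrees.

∠EAW = 63°

1. ∠AFW = 61°  [R on FW, E on FA]
2. ∠FAW = 63°  [△FWA]
3. ∠EAW = 63°  [E on ray AF]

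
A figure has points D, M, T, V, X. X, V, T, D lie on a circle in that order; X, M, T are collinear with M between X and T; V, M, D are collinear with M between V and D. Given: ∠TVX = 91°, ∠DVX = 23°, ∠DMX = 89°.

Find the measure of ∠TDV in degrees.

∠TDV = 66°

1. ∠DTX = 23°  [same arc XD]
2. ∠DMT = 91°  [linear pair at M on XT]
3. ∠TDV = 66°  [△TMD]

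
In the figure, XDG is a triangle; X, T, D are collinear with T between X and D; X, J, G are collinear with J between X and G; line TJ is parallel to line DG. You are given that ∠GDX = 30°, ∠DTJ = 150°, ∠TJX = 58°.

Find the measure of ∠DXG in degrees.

∠DXG = 92°

1. ∠JTX = 30°  [TJ∥DG, corresponding at T]
2. ∠JXT = 92°  [△XTJ]
3. ∠DXG = 92°  [T on XD, J on XG]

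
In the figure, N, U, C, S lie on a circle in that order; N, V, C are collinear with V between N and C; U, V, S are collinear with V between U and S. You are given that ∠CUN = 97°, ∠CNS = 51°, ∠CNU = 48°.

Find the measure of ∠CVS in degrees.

1. ∠CSN = 83°  [cyclic NUCS, opposite ∠U+∠S]
2. ∠NCS = 46°  [△NCS]
3. ∠CSU = 48°  [same arc UC]
4. ∠CVS = 86°  [△CVS]

∠CVS = 86°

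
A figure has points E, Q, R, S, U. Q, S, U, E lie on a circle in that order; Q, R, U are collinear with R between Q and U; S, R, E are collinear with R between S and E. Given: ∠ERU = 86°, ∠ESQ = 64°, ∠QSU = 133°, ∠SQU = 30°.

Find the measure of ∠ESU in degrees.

∠ESU = 69°

1. ∠QRS = 86°  [vertical angles at R]
2. ∠QUS = 17°  [△QSU]
3. ∠SRU = 94°  [linear pair at R on QU]
4. ∠ESU = 69°  [△SRU]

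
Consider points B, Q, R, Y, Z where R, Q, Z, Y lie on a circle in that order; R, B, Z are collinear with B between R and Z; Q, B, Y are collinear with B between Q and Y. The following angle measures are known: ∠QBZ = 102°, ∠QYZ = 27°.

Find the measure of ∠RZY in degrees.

1. ∠RBY = 102°  [vertical angles at B]
2. ∠YBZ = 78°  [linear pair at B on RZ]
3. ∠RZY = 75°  [△ZBY]

∠RZY = 75°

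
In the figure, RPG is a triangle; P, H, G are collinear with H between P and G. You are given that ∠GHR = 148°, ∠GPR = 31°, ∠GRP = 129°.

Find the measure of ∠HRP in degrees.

∠HRP = 117°

1. ∠PHR = 32°  [linear pair at H on PG]
2. ∠HPR = 31°  [H on ray PG]
3. ∠HRP = 117°  [△RPH]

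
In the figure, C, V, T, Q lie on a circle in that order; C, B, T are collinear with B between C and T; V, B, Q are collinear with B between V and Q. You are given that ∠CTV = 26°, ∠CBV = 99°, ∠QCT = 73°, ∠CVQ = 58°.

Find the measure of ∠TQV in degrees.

1. ∠QBT = 99°  [vertical angles at B]
2. ∠CTQ = 58°  [same arc CQ]
3. ∠TQV = 23°  [△TBQ]

∠TQV = 23°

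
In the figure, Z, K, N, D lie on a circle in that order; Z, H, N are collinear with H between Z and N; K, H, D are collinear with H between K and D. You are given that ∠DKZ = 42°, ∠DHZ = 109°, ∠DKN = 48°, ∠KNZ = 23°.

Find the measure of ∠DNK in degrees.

∠DNK = 65°

1. ∠DNZ = 42°  [same arc ZD]
2. ∠DHN = 71°  [linear pair at H on ZN]
3. ∠KDN = 67°  [△NHD]
4. ∠DNK = 65°  [△KND]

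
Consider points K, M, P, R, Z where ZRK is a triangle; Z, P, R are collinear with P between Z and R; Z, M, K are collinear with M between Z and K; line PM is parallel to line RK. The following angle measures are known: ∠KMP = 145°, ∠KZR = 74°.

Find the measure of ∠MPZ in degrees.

1. ∠PMZ = 35°  [linear pair at M on ZK]
2. ∠MZP = 74°  [P on ZR, M on ZK]
3. ∠MPZ = 71°  [△ZPM]

∠MPZ = 71°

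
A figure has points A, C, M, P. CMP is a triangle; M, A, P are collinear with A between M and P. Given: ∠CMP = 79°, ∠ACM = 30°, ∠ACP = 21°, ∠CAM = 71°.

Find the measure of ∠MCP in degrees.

1. ∠CAP = 109°  [linear pair at A on MP]
2. ∠APC = 50°  [△CAP]
3. ∠CPM = 50°  [A on ray PM]
4. ∠MCP = 51°  [△CMP]

∠MCP = 51°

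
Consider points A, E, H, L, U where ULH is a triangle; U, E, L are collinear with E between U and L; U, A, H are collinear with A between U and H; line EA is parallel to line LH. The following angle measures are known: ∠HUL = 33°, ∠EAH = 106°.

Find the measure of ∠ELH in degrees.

1. ∠AUE = 33°  [E on UL, A on UH]
2. ∠EAU = 74°  [linear pair at A on UH]
3. ∠AEU = 73°  [△UEA]
4. ∠AEL = 107°  [linear pair at E on UL]
5. ∠ELH = 73°  [EA∥LH, co-interior at L–E]

∠ELH = 73°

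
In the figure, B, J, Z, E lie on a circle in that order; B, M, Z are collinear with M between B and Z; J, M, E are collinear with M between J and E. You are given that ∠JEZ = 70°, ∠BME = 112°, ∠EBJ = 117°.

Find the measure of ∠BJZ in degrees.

∠BJZ = 89°

1. ∠JBZ = 70°  [same arc JZ]
2. ∠JMZ = 112°  [vertical angles at M]
3. ∠EZJ = 63°  [cyclic BJZE, opposite ∠B+∠Z]
4. ∠EJZ = 47°  [△JZE]
5. ∠BZJ = 21°  [△JMZ]
6. ∠BJZ = 89°  [△BJZ]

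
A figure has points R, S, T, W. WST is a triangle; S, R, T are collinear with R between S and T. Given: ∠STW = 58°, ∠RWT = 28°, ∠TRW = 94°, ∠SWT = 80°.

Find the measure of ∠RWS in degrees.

1. ∠TSW = 42°  [△WST]
2. ∠SRW = 86°  [linear pair at R on ST]
3. ∠RSW = 42°  [R on ray ST]
4. ∠RWS = 52°  [△WSR]

∠RWS = 52°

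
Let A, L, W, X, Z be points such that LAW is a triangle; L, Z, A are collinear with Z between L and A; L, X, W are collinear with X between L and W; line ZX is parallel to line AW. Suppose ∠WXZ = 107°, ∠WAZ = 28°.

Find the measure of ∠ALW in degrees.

1. ∠LXZ = 73°  [linear pair at X on LW]
2. ∠LAW = 28°  [Z on ray AL]
3. ∠AWL = 73°  [ZX∥AW, corresponding at X]
4. ∠ALW = 79°  [△LAW]

∠ALW = 79°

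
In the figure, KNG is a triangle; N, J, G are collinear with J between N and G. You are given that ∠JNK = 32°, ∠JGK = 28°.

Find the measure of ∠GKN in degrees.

1. ∠GNK = 32°  [J on ray NG]
2. ∠KGN = 28°  [J on ray GN]
3. ∠GKN = 120°  [△KNG]

∠GKN = 120°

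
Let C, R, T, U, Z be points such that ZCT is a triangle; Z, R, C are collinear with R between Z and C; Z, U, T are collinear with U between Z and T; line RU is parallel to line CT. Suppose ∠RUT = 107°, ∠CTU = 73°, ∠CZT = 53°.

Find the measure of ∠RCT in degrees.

∠RCT = 54°

1. ∠CTZ = 73°  [U on ray TZ]
2. ∠TCZ = 54°  [△ZCT]
3. ∠RCT = 54°  [R on ray CZ]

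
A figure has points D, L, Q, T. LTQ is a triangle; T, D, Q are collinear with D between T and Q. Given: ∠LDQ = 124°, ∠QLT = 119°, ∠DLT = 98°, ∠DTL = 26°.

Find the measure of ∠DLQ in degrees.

1. ∠LTQ = 26°  [D on ray TQ]
2. ∠LQT = 35°  [△LTQ]
3. ∠DQL = 35°  [D on ray QT]
4. ∠DLQ = 21°  [△LDQ]

∠DLQ = 21°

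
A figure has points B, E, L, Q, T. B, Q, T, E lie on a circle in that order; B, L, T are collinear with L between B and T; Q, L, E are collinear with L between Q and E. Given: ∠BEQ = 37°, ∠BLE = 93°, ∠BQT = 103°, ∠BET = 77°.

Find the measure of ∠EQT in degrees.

1. ∠BTQ = 37°  [same arc BQ]
2. ∠QLT = 93°  [vertical angles at L]
3. ∠EQT = 50°  [△QLT]

∠EQT = 50°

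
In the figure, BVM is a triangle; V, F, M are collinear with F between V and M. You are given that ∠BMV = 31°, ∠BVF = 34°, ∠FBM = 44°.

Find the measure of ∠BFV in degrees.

1. ∠BMF = 31°  [F on ray MV]
2. ∠BFM = 105°  [△BFM]
3. ∠BFV = 75°  [linear pair at F on VM]

∠BFV = 75°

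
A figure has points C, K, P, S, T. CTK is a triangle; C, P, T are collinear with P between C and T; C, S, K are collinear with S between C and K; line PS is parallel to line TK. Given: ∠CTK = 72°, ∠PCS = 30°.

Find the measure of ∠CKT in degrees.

∠CKT = 78°

1. ∠CPS = 72°  [PS∥TK, corresponding at P]
2. ∠CSP = 78°  [△CPS]
3. ∠CKT = 78°  [PS∥TK, corresponding at S]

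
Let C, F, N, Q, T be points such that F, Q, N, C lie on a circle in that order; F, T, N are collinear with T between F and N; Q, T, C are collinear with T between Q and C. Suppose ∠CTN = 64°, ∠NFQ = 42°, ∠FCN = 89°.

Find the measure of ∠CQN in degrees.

∠CQN = 17°

1. ∠FTQ = 64°  [vertical angles at T]
2. ∠FQN = 91°  [cyclic FQNC, opposite ∠Q+∠C]
3. ∠NTQ = 116°  [linear pair at T on FN]
4. ∠FNQ = 47°  [△FQN]
5. ∠CQN = 17°  [△QTN]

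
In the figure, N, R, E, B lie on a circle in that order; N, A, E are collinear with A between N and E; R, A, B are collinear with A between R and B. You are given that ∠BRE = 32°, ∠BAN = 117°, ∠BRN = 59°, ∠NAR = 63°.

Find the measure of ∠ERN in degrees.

1. ∠EAR = 117°  [vertical angles at A]
2. ∠ENR = 58°  [△NAR]
3. ∠NER = 31°  [△RAE]
4. ∠ERN = 91°  [△NRE]

∠ERN = 91°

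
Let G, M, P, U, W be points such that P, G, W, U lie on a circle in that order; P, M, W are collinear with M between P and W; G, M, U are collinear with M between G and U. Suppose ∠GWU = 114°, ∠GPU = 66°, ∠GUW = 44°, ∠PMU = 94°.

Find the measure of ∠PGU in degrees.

1. ∠GPW = 44°  [same arc GW]
2. ∠GMW = 94°  [vertical angles at M]
3. ∠GMP = 86°  [linear pair at M on PW]
4. ∠PGU = 50°  [△PMG]

∠PGU = 50°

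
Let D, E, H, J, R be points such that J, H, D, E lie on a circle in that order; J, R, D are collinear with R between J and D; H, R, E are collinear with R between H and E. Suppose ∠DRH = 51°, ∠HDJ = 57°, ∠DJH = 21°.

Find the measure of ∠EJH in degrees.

∠EJH = 93°

1. ∠HRJ = 129°  [linear pair at R on JD]
2. ∠HEJ = 57°  [same arc JH]
3. ∠EHJ = 30°  [△JRH]
4. ∠EJH = 93°  [△JHE]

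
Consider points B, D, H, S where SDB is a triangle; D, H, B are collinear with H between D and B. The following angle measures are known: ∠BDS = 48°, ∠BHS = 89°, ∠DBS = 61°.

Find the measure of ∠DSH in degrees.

1. ∠HDS = 48°  [H on ray DB]
2. ∠DHS = 91°  [linear pair at H on DB]
3. ∠DSH = 41°  [△SDH]

∠DSH = 41°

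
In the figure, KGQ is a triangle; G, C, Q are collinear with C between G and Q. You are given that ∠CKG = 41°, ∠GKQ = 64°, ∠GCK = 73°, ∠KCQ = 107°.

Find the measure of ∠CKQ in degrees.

1. ∠CGK = 66°  [△KGC]
2. ∠KGQ = 66°  [C on ray GQ]
3. ∠GQK = 50°  [△KGQ]
4. ∠CQK = 50°  [C on ray QG]
5. ∠CKQ = 23°  [△KCQ]

∠CKQ = 23°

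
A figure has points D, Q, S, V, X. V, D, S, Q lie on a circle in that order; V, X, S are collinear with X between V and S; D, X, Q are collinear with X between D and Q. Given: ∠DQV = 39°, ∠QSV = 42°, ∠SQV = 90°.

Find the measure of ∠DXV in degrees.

∠DXV = 87°

1. ∠DSV = 39°  [same arc VD]
2. ∠QDV = 42°  [same arc VQ]
3. ∠SDV = 90°  [cyclic VDSQ, opposite ∠D+∠Q]
4. ∠DVS = 51°  [△VDS]
5. ∠DXV = 87°  [△VXD]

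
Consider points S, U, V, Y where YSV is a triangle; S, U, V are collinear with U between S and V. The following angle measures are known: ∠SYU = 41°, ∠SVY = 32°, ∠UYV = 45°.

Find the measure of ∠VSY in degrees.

1. ∠UVY = 32°  [U on ray VS]
2. ∠VUY = 103°  [△YUV]
3. ∠SUY = 77°  [linear pair at U on SV]
4. ∠USY = 62°  [△YSU]
5. ∠VSY = 62°  [U on ray SV]

∠VSY = 62°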